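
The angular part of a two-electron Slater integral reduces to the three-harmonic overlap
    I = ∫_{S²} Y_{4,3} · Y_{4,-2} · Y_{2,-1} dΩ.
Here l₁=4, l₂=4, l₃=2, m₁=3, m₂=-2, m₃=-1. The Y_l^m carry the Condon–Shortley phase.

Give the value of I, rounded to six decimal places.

-0.187702

Rules hold: Σm=0, L=10 even, 0≤2≤8.
N = 9·9·5 = 405
Δ = 6!·2!·2!/11! = 1/13860
Racah Σ t=2..4: t=2:+1/192 t=3:−1/36 t=4:+1/192 = -5/288
⇒ 3j(4 4 2; 0 0 0)² = 20/693, sgn -1
Racah Σ t=0..1: t=0:+1/1440 t=1:−1/240 = -1/288
⇒ 3j(4 4 2; 3 -2 -1)² = 5/132, sgn +1
4πI² = N·(3j₀)²·(3jₘ)² = 375/847
I = -1·√(0.442739/4π) = -0.18770204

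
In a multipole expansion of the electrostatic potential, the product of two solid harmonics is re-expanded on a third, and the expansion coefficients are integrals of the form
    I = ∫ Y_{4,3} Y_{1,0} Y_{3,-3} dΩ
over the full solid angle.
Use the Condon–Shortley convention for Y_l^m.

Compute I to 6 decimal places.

Checks pass: Σm=0; 8 even; l₃=3∈[3,5].
(2·4+1)(2·1+1)(2·3+1) = 189
Δ: 2! 6! 0! / 9! → 1/252
sum: t=1:−1/36 = -1/36
3j²(4 1 3; 0 0 0) = Δ·Π!·Σ² = 4/63  (sign +1)
sum: t=1:−1/720 = -1/720
3j²(4 1 3; 3 0 -3) = Δ·Π!·Σ² = 1/36  (sign -1)
combine: 4πI² = 189·4/63·1/36 = 1/3
take √, sign -1: I = -0.16286750

-0.162868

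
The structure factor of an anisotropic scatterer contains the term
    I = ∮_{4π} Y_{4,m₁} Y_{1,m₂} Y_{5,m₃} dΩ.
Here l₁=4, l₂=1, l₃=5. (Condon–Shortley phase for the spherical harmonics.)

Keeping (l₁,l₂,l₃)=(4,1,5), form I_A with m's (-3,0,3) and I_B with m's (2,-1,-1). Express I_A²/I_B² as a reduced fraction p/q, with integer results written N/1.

8/3

l's match ⇒ only the (l;m) 3-j factors differ between A and B.
A: triangle coeff Δ(4,1,5) = 1/495; Σ_t [0,0]: t=0:+1/5040 = 1/5040; (3j)²=16/495 [(4 1 5; -3 0 3)], sign=+1
B: triangle coeff Δ(4,1,5) = 1/495; Σ_t [0,0]: t=0:+1/2880 = 1/2880; (3j)²=2/165 [(4 1 5; 2 -1 -1)], sign=+1
I_A²/I_B² = (16/495)/(2/165) = 8/3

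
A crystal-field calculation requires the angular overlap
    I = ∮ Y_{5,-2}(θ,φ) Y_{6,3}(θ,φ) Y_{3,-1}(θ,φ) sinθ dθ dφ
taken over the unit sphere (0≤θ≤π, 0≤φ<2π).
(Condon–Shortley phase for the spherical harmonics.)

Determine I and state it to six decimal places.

m-sum 0 ✓  L=14 even ✓  1≤3≤11 ✓
Π(2lᵢ+1) = 11×13×7 = 1001
triangle coeff Δ(5,6,3) = 1/675675
Σ_t [3,5]: t=3:−1/8640 t=4:+1/2304 t=5:−1/8640 = 7/34560
(3j)²=7/429 [(5 6 3; 0 0 0)], sign=-1
Σ_t [5,7]: t=5:−1/34560 t=6:+1/8640 t=7:−1/40320 = 1/16128
(3j)²=18/1001 [(5 6 3; -2 3 -1)], sign=+1
⇒ 4πI² = 42/143
I = (-1)√(42/143/(4π)) = -0.15288036

-0.152880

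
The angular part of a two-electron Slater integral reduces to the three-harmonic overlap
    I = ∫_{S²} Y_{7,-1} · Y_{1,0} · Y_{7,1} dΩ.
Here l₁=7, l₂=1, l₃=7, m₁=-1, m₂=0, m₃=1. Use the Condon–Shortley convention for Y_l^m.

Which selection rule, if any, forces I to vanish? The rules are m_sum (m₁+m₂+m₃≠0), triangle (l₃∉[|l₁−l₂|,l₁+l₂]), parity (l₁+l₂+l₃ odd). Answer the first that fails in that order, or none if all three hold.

Σmᵢ = 0  ✓
l₃∈[|l₁−l₂|,l₁+l₂]=[6,8], have l₃=7  ✓
Σlᵢ = 15 ⇒ odd  ✗

parity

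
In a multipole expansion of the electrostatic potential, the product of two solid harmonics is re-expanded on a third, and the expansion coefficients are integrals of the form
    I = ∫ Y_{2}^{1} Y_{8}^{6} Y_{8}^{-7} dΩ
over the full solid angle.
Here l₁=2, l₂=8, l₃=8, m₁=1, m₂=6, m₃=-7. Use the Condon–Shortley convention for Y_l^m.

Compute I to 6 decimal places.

-0.193012

Rules hold: Σm=0, L=18 even, 6≤8≤10.
N = 5·17·17 = 1445
Δ = 2!·2!·14!/19! = 1/348840
Racah Σ t=0..2: t=0:+1/116121600 t=1:−1/25401600 t=2:+1/116121600 = -1/45158400
⇒ 3j(2 8 8; 0 0 0)² = 24/1615, sgn -1
Racah Σ t=0..1: t=0:+1/174356582400 t=1:−1/12454041600 = -1/13412044800
⇒ 3j(2 8 8; 1 6 -7)² = 169/7752, sgn +1
4πI² = N·(3j₀)²·(3jₘ)² = 169/361
I = -1·√(0.468144/4π) = -0.19301223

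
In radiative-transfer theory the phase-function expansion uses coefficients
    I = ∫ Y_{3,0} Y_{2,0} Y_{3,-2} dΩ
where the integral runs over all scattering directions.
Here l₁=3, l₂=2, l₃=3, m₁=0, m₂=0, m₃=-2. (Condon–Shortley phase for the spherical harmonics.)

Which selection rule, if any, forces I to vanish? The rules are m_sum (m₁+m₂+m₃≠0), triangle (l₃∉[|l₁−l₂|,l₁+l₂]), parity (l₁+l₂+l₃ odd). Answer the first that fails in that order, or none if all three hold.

Σmᵢ = -2  ✗
l₃∈[|l₁−l₂|,l₁+l₂]=[1,5], have l₃=3
Σlᵢ = 8 ⇒ even

m_sum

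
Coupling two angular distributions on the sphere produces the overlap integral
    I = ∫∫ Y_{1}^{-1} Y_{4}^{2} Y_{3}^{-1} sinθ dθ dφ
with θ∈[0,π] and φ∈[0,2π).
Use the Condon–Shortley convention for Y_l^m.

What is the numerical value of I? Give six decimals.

0.238414

Checks pass: Σm=0; 8 even; l₃=3∈[3,5].
(2·1+1)(2·4+1)(2·3+1) = 189
Δ: 2! 0! 6! / 9! → 1/252
sum: t=1:−1/36 = -1/36
3j²(1 4 3; 0 0 0) = Δ·Π!·Σ² = 4/63  (sign +1)
sum: t=2:+1/96 = 1/96
3j²(1 4 3; -1 2 -1) = Δ·Π!·Σ² = 5/84  (sign +1)
combine: 4πI² = 189·4/63·5/84 = 5/7
take √, sign +1: I = 0.23841361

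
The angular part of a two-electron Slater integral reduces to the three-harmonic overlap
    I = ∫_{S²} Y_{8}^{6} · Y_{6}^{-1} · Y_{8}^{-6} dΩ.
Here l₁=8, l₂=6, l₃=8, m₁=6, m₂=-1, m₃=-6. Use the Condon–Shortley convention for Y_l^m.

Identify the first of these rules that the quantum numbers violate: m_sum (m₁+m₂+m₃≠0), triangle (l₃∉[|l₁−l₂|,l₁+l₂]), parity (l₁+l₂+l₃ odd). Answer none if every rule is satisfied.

azimuthal sum: 6 − 1 − 6 = -1  ✗
2 ≤ 8 ≤ 14 (triangle on l)
L = 8 + 6 + 8 = 22 (even)

m_sum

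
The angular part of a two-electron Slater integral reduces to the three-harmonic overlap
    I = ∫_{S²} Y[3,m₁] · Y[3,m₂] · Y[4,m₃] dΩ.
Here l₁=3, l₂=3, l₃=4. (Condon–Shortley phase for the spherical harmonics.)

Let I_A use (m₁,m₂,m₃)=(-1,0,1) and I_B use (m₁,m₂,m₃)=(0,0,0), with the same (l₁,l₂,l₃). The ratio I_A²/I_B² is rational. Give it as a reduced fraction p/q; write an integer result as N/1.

Shared (l₁,l₂,l₃)=(3,3,4): N and (l;000)² cancel in I_A²/I_B².
A: Δ = 2!·4!·4!/11! = 1/34650; Racah Σ t=0..2: t=0:+1/288 t=1:−1/24 t=2:+1/48 = -5/288; ⇒ 3j(3 3 4; -1 0 1)² = 5/462, sgn +1
B: Δ = 2!·4!·4!/11! = 1/34650; Racah Σ t=0..2: t=0:+1/72 t=1:−1/16 t=2:+1/72 = -5/144; ⇒ 3j(3 3 4; 0 0 0)² = 2/77, sgn -1
I_A²/I_B² = (5/462)/(2/77) = 5/12

5/12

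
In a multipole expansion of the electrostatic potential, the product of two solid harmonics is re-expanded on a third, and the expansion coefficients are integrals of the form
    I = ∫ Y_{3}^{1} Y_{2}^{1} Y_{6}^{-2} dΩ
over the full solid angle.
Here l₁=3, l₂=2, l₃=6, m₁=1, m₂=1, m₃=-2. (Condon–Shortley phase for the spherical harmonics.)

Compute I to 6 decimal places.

0.000000

triangle: need 1≤l₃≤5, have 6; I=0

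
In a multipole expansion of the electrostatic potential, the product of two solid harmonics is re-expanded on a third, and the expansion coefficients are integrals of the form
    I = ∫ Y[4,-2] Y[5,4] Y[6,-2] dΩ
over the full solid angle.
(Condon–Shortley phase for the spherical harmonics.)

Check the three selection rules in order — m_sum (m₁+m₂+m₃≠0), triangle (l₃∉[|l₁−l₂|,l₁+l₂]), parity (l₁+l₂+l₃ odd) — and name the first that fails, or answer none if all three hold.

parity

m₁+m₂+m₃ = -2 + 4 − 2 = 0  ✓
triangle: |4−5|=1 ≤ l₃=6 ≤ 4+5=9  ✓
parity: l₁+l₂+l₃ = 15 is odd  ✗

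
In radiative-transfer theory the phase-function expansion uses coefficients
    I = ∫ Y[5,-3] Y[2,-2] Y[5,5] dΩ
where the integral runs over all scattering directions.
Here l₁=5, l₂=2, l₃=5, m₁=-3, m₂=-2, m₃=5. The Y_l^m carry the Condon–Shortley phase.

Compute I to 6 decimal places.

0.088588

Checks pass: Σm=0; 12 even; l₃=5∈[3,7].
(2·5+1)(2·2+1)(2·5+1) = 605
Δ: 2! 8! 2! / 13! → 1/38610
sum: t=0:+1/2880 t=1:−1/576 t=2:+1/2880 = -1/960
3j²(5 2 5; 0 0 0) = Δ·Π!·Σ² = 10/429  (sign +1)
sum: t=0:+1/161280 = 1/161280
3j²(5 2 5; -3 -2 5) = Δ·Π!·Σ² = 1/143  (sign +1)
combine: 4πI² = 605·10/429·1/143 = 50/507
take √, sign +1: I = 0.08858824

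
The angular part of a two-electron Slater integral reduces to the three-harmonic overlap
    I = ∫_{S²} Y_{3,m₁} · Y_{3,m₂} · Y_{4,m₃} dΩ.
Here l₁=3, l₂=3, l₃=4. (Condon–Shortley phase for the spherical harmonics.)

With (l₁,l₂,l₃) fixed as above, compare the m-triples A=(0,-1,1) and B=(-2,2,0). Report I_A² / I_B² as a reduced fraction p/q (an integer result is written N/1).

15/49

l's match ⇒ only the (l;m) 3-j factors differ between A and B.
A: triangle coeff Δ(3,3,4) = 1/34650; Σ_t [0,2]: t=0:+1/48 t=1:−1/24 t=2:+1/288 = -5/288; (3j)²=5/462 [(3 3 4; 0 -1 1)], sign=+1
B: triangle coeff Δ(3,3,4) = 1/34650; Σ_t [1,2]: t=1:−1/576 t=2:+1/72 = 7/576; (3j)²=7/198 [(3 3 4; -2 2 0)], sign=+1
I_A²/I_B² = (5/462)/(7/198) = 15/49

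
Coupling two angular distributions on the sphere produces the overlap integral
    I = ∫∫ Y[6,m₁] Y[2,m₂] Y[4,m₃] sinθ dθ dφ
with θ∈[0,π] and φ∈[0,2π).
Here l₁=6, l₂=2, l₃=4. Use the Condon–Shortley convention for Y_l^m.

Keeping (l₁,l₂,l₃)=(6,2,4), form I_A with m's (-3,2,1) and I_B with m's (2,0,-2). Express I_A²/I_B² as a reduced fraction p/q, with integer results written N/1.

Shared (l₁,l₂,l₃)=(6,2,4): N and (l;000)² cancel in I_A²/I_B².
A: Δ = 4!·8!·0!/13! = 1/6435; Racah Σ t=4..4: t=4:+1/17280 = 1/17280; ⇒ 3j(6 2 4; -3 2 1)² = 14/715, sgn -1
B: Δ = 4!·8!·0!/13! = 1/6435; Racah Σ t=2..2: t=2:+1/5760 = 1/5760; ⇒ 3j(6 2 4; 2 0 -2)² = 56/2145, sgn +1
I_A²/I_B² = (14/715)/(56/2145) = 3/4

3/4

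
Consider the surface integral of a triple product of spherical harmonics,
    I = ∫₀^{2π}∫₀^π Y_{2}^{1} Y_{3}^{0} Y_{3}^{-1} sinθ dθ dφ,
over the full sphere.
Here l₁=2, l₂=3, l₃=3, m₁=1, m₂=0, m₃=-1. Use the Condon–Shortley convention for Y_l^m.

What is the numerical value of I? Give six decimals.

Checks pass: Σm=0; 8 even; l₃=3∈[1,5].
(2·2+1)(2·3+1)(2·3+1) = 245
Δ: 2! 2! 4! / 9! → 1/3780
sum: t=0:+1/24 t=1:−1/4 t=2:+1/24 = -1/6
3j²(2 3 3; 0 0 0) = Δ·Π!·Σ² = 4/105  (sign +1)
sum: t=0:+1/12 t=1:−1/8 = -1/24
3j²(2 3 3; 1 0 -1) = Δ·Π!·Σ² = 1/210  (sign -1)
combine: 4πI² = 245·4/105·1/210 = 2/45
take √, sign -1: I = -0.05947080

-0.059471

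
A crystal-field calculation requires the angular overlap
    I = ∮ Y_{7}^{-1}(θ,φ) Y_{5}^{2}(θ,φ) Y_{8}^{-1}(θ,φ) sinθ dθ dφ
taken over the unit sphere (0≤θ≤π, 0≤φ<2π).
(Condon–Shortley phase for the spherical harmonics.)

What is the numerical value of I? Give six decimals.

0.113387

Rules hold: Σm=0, L=20 even, 2≤8≤12.
N = 15·11·17 = 2805
Δ = 4!·10!·6!/21! = 1/814773960
Racah Σ t=0..4: t=0:+1/87091200 t=1:−1/4976640 t=2:+1/2073600 t=3:−1/4976640 t=4:+1/87091200 = 1/9676800
⇒ 3j(7 5 8; 0 0 0)² = 360/46189, sgn +1
Racah Σ t=1..4: t=1:−1/130636800 t=2:+1/8294400 t=3:−1/4147200 t=4:+1/14929920 = -1/16329600
⇒ 3j(7 5 8; -1 2 -1)² = 1024/138567, sgn +1
4πI² = N·(3j₀)²·(3jₘ)² = 1843200/11408683
I = +1·√(0.161561/4π) = 0.11338707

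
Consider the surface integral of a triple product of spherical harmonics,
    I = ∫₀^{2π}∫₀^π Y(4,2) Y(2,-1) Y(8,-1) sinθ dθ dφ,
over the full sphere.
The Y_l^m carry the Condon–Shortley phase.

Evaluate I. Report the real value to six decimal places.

0.000000

triangle: need 2≤l₃≤6, have 8; I=0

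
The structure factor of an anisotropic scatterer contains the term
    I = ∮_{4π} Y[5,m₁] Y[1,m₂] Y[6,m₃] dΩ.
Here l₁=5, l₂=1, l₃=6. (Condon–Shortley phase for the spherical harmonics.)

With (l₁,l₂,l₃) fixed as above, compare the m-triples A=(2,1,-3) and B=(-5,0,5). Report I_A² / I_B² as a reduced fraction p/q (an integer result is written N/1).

Shared (l₁,l₂,l₃)=(5,1,6): N and (l;000)² cancel in I_A²/I_B².
A: Δ = 0!·10!·2!/13! = 1/858; Racah Σ t=0..0: t=0:+1/60480 = 1/60480; ⇒ 3j(5 1 6; 2 1 -3)² = 6/143, sgn -1
B: Δ = 0!·10!·2!/13! = 1/858; Racah Σ t=0..0: t=0:+1/3628800 = 1/3628800; ⇒ 3j(5 1 6; -5 0 5)² = 1/78, sgn -1
I_A²/I_B² = (6/143)/(1/78) = 36/11

36/11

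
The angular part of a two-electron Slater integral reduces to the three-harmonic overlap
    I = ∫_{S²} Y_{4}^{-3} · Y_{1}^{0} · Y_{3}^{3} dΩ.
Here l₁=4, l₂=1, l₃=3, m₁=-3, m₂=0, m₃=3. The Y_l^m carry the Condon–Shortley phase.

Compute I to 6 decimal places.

-0.162868

Rules hold: Σm=0, L=8 even, 3≤3≤5.
N = 9·3·7 = 189
Δ = 2!·6!·0!/9! = 1/252
Racah Σ t=1..1: t=1:−1/36 = -1/36
⇒ 3j(4 1 3; 0 0 0)² = 4/63, sgn +1
Racah Σ t=1..1: t=1:−1/720 = -1/720
⇒ 3j(4 1 3; -3 0 3)² = 1/36, sgn -1
4πI² = N·(3j₀)²·(3jₘ)² = 1/3
I = -1·√(0.333333/4π) = -0.16286750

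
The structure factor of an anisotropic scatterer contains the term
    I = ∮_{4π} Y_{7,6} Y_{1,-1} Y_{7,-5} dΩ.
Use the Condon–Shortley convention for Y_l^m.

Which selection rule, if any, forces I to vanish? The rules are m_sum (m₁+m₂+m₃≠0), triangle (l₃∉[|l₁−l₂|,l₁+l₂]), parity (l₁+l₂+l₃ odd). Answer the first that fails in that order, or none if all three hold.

Σmᵢ = 0  ✓
l₃∈[|l₁−l₂|,l₁+l₂]=[6,8], have l₃=7  ✓
Σlᵢ = 15 ⇒ odd  ✗

parity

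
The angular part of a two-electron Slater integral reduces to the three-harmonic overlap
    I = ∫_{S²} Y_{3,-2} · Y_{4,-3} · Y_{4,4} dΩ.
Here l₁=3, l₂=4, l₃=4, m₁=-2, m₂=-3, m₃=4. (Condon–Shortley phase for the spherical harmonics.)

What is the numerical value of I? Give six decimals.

0.000000

-2 − 3 + 4 = -1 ≠ 0: azimuthal integral kills it; I = 0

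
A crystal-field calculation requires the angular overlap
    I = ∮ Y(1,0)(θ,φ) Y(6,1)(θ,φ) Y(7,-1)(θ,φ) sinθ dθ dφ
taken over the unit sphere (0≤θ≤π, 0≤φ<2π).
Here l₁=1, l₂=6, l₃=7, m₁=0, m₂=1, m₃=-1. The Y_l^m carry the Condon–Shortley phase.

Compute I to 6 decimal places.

m-sum 0 ✓  L=14 even ✓  5≤7≤7 ✓
Π(2lᵢ+1) = 3×13×15 = 585
triangle coeff Δ(1,6,7) = 1/1365
Σ_t [0,0]: t=0:+1/518400 = 1/518400
(3j)²=7/195 [(1 6 7; 0 0 0)], sign=-1
Σ_t [0,0]: t=0:+1/604800 = 1/604800
(3j)²=16/455 [(1 6 7; 0 1 -1)], sign=+1
⇒ 4πI² = 48/65
I = (-1)√(48/65/(4π)) = -0.24241473

-0.242415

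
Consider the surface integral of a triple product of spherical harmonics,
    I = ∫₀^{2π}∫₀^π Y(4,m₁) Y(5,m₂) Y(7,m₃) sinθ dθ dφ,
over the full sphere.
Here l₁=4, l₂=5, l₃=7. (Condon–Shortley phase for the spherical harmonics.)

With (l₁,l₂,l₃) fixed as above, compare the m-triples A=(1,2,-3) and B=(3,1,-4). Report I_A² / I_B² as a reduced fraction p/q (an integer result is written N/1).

l's match ⇒ only the (l;m) 3-j factors differ between A and B.
A: triangle coeff Δ(4,5,7) = 1/6126120; Σ_t [0,2]: t=0:+1/362880 t=1:−1/69120 t=2:+1/172800 = -43/7257600; (3j)²=1849/170170 [(4 5 7; 1 2 -3)], sign=-1
B: triangle coeff Δ(4,5,7) = 1/6126120; Σ_t [0,1]: t=0:+1/345600 t=1:−1/518400 = 1/1036800; (3j)²=7/2210 [(4 5 7; 3 1 -4)], sign=-1
I_A²/I_B² = (1849/170170)/(7/2210) = 1849/539

1849/539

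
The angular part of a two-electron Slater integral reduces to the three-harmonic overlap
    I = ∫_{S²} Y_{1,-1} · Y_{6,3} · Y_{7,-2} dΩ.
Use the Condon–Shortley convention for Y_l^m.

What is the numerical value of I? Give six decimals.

0.110647

Checks pass: Σm=0; 14 even; l₃=7∈[5,7].
(2·1+1)(2·6+1)(2·7+1) = 585
Δ: 0! 2! 12! / 15! → 1/1365
sum: t=0:+1/518400 = 1/518400
3j²(1 6 7; 0 0 0) = Δ·Π!·Σ² = 7/195  (sign -1)
sum: t=0:+1/4354560 = 1/4354560
3j²(1 6 7; -1 3 -2) = Δ·Π!·Σ² = 2/273  (sign -1)
combine: 4πI² = 585·7/195·2/273 = 2/13
take √, sign +1: I = 0.11064668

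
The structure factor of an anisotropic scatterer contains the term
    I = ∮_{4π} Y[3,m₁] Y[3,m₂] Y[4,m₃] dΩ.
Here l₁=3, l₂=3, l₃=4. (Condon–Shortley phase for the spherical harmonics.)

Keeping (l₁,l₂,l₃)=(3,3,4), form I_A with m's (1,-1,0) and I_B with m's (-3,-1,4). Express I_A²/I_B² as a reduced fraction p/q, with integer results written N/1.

1/42

l's match ⇒ only the (l;m) 3-j factors differ between A and B.
A: triangle coeff Δ(3,3,4) = 1/34650; Σ_t [0,2]: t=0:+1/32 t=1:−1/36 t=2:+1/1152 = 5/1152; (3j)²=1/1386 [(3 3 4; 1 -1 0)], sign=+1
B: triangle coeff Δ(3,3,4) = 1/34650; Σ_t [2,2]: t=2:+1/1152 = 1/1152; (3j)²=1/33 [(3 3 4; -3 -1 4)], sign=+1
I_A²/I_B² = (1/1386)/(1/33) = 1/42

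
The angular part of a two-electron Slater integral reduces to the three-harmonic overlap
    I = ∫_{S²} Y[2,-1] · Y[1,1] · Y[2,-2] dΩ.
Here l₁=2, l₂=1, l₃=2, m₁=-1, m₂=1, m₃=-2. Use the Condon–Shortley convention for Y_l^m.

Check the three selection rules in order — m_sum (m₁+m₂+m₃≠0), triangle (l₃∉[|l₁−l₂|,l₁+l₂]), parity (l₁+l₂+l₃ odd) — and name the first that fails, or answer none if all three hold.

azimuthal sum: -1 + 1 − 2 = -2  ✗
1 ≤ 2 ≤ 3 (triangle on l)
L = 2 + 1 + 2 = 5 (odd)

m_sum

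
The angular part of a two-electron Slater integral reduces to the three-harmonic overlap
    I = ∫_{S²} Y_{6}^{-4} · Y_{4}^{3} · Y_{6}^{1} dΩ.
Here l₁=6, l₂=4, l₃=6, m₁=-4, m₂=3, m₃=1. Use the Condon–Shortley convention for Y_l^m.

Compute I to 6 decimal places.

-0.154578

m-sum 0 ✓  L=16 even ✓  2≤6≤10 ✓
Π(2lᵢ+1) = 13×9×13 = 1521
triangle coeff Δ(6,4,6) = 1/15315300
Σ_t [0,4]: t=0:+1/829440 t=1:−1/25920 t=2:+1/9216 t=3:−1/25920 t=4:+1/829440 = 7/207360
(3j)²=28/2431 [(6 4 6; 0 0 0)], sign=+1
Σ_t [3,4]: t=3:−1/725760 t=4:+1/207360 = 1/290304
(3j)²=125/7293 [(6 4 6; -4 3 1)], sign=-1
⇒ 4πI² = 10500/34969
I = (-1)√(10500/34969/(4π)) = -0.15457815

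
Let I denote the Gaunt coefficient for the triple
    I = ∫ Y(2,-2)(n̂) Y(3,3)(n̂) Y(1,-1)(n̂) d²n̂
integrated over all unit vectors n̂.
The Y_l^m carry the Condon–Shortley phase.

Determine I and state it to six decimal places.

Rules hold: Σm=0, L=6 even, 1≤1≤5.
N = 5·7·3 = 105
Δ = 4!·0!·2!/7! = 1/105
Racah Σ t=2..2: t=2:+1/4 = 1/4
⇒ 3j(2 3 1; 0 0 0)² = 3/35, sgn -1
Racah Σ t=4..4: t=4:+1/48 = 1/48
⇒ 3j(2 3 1; -2 3 -1)² = 1/7, sgn +1
4πI² = N·(3j₀)²·(3jₘ)² = 9/7
I = -1·√(1.28571/4π) = -0.31986543

-0.319865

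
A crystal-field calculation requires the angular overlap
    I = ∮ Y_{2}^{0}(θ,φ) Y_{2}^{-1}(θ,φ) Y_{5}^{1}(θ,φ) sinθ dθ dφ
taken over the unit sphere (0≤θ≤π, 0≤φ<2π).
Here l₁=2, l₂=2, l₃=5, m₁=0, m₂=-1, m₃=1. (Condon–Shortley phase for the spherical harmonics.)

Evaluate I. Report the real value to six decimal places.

l₃=5 ∉ [0,4] — triangle fails ⇒ I = 0

0.000000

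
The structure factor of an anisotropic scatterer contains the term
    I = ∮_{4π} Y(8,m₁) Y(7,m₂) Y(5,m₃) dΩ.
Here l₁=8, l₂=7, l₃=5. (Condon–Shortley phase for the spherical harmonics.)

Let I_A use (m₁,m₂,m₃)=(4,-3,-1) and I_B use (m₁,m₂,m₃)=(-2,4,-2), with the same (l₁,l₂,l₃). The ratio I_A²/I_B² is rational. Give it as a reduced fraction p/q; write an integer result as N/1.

1445/14

Shared (l₁,l₂,l₃)=(8,7,5): N and (l;000)² cancel in I_A²/I_B².
A: Δ = 10!·6!·4!/21! = 1/814773960; Racah Σ t=0..4: t=0:+1/4180377600 t=1:−1/78382080 t=2:+1/15482880 t=3:−1/21772800 t=4:+1/298598400 = 17/1791590400; ⇒ 3j(8 7 5; 4 -3 -1)² = 17/8892, sgn +1
B: Δ = 10!·6!·4!/21! = 1/814773960; Racah Σ t=7..10: t=7:−1/26127360 t=8:+1/23224320 t=9:−1/174182400 t=10:+1/15676416000 = -1/1119744000; ⇒ 3j(8 7 5; -2 4 -2)² = 7/377910, sgn +1
I_A²/I_B² = (17/8892)/(7/377910) = 1445/14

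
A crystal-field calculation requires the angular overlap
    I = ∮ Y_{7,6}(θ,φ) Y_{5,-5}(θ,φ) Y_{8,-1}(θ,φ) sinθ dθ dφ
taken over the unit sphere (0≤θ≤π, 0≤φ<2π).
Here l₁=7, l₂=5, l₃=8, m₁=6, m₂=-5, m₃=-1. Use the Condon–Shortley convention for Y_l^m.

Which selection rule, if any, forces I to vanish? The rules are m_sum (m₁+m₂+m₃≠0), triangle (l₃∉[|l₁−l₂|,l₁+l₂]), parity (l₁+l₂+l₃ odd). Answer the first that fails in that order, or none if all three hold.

none

Σmᵢ = 0  ✓
l₃∈[|l₁−l₂|,l₁+l₂]=[2,12], have l₃=8  ✓
Σlᵢ = 20 ⇒ even  ✓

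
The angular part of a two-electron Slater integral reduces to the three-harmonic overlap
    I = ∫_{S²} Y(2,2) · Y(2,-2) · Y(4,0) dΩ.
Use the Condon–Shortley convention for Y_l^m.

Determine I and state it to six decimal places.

Rules hold: Σm=0, L=8 even, 0≤4≤4.
N = 5·5·9 = 225
Δ = 0!·4!·4!/9! = 1/630
Racah Σ t=0..0: t=0:+1/16 = 1/16
⇒ 3j(2 2 4; 0 0 0)² = 2/35, sgn +1
Racah Σ t=0..0: t=0:+1/576 = 1/576
⇒ 3j(2 2 4; 2 -2 0)² = 1/630, sgn +1
4πI² = N·(3j₀)²·(3jₘ)² = 1/49
I = +1·√(0.0204082/4π) = 0.04029926

0.040299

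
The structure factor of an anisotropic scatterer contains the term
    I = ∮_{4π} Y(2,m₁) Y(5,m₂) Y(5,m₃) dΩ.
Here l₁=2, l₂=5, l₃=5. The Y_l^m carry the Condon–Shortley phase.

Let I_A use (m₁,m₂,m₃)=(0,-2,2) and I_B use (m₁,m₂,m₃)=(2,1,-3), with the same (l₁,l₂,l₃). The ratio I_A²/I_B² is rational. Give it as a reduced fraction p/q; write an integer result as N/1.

9/28

Shared (l₁,l₂,l₃)=(2,5,5): N and (l;000)² cancel in I_A²/I_B².
A: Δ = 2!·2!·8!/13! = 1/38610; Racah Σ t=0..2: t=0:+1/2880 t=1:−1/1440 t=2:+1/20160 = -1/3360; ⇒ 3j(2 5 5; 0 -2 2)² = 6/715, sgn +1
B: Δ = 2!·2!·8!/13! = 1/38610; Racah Σ t=0..0: t=0:+1/5760 = 1/5760; ⇒ 3j(2 5 5; 2 1 -3)² = 56/2145, sgn +1
I_A²/I_B² = (6/715)/(56/2145) = 9/28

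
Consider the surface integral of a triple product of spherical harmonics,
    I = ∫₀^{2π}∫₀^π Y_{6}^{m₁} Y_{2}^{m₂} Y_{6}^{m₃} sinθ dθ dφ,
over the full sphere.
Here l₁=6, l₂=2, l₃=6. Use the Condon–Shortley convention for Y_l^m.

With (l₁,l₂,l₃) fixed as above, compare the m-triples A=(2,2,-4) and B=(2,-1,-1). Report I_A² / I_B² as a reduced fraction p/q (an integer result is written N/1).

l's match ⇒ only the (l;m) 3-j factors differ between A and B.
A: triangle coeff Δ(6,2,6) = 1/90090; Σ_t [2,2]: t=2:+1/322560 = 1/322560; (3j)²=18/1001 [(6 2 6; 2 2 -4)], sign=+1
B: triangle coeff Δ(6,2,6) = 1/90090; Σ_t [0,1]: t=0:+1/34560 t=1:−1/60480 = 1/80640; (3j)²=6/1001 [(6 2 6; 2 -1 -1)], sign=-1
I_A²/I_B² = (18/1001)/(6/1001) = 3/1

3/1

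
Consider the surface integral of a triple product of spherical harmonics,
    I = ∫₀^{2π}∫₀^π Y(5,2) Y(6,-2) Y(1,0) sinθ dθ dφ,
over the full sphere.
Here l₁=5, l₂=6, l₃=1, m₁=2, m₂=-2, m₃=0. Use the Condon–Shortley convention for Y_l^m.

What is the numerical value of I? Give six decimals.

Rules hold: Σm=0, L=12 even, 1≤1≤11.
N = 11·13·3 = 429
Δ = 10!·0!·2!/13! = 1/858
Racah Σ t=5..5: t=5:−1/14400 = -1/14400
⇒ 3j(5 6 1; 0 0 0)² = 6/143, sgn +1
Racah Σ t=3..3: t=3:−1/30240 = -1/30240
⇒ 3j(5 6 1; 2 -2 0)² = 16/429, sgn +1
4πI² = N·(3j₀)²·(3jₘ)² = 96/143
I = +1·√(0.671329/4π) = 0.23113338

0.231133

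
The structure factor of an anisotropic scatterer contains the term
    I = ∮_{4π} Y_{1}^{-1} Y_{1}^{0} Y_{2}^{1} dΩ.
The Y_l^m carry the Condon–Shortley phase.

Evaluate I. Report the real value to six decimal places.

Checks pass: Σm=0; 4 even; l₃=2∈[0,2].
(2·1+1)(2·1+1)(2·2+1) = 45
Δ: 0! 2! 2! / 5! → 1/30
sum: t=0:+1/1 = 1/1
3j²(1 1 2; 0 0 0) = Δ·Π!·Σ² = 2/15  (sign +1)
sum: t=0:+1/2 = 1/2
3j²(1 1 2; -1 0 1) = Δ·Π!·Σ² = 1/10  (sign -1)
combine: 4πI² = 45·2/15·1/10 = 3/5
take √, sign -1: I = -0.21850969

-0.218510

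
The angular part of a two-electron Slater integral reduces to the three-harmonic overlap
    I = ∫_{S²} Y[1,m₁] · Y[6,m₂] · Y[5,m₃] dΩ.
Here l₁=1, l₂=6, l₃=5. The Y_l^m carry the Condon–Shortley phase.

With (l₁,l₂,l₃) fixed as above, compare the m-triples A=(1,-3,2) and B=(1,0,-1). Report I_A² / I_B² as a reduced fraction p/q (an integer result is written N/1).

Shared (l₁,l₂,l₃)=(1,6,5): N and (l;000)² cancel in I_A²/I_B².
A: Δ = 2!·0!·10!/13! = 1/858; Racah Σ t=0..0: t=0:+1/60480 = 1/60480; ⇒ 3j(1 6 5; 1 -3 2)² = 6/143, sgn -1
B: Δ = 2!·0!·10!/13! = 1/858; Racah Σ t=0..0: t=0:+1/34560 = 1/34560; ⇒ 3j(1 6 5; 1 0 -1)² = 5/286, sgn +1
I_A²/I_B² = (6/143)/(5/286) = 12/5

12/5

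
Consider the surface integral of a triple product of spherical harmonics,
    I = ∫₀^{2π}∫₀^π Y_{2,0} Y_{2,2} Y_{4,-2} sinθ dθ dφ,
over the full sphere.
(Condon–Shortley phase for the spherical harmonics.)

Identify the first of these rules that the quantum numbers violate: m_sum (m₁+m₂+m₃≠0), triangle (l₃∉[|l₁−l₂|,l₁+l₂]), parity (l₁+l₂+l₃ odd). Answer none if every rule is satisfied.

Σmᵢ = 0  ✓
l₃∈[|l₁−l₂|,l₁+l₂]=[0,4], have l₃=4  ✓
Σlᵢ = 8 ⇒ even  ✓

none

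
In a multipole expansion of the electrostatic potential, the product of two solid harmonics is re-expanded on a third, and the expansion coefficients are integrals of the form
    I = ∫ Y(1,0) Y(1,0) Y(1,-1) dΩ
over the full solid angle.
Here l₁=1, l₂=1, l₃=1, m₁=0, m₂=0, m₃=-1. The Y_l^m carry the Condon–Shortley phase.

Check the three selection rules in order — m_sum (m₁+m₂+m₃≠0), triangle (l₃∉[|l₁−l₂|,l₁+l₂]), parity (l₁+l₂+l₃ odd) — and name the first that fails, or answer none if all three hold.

m_sum

m₁+m₂+m₃ = 0 + 0 − 1 = -1  ✗
triangle: |1−1|=0 ≤ l₃=1 ≤ 1+1=2
parity: l₁+l₂+l₃ = 3 is odd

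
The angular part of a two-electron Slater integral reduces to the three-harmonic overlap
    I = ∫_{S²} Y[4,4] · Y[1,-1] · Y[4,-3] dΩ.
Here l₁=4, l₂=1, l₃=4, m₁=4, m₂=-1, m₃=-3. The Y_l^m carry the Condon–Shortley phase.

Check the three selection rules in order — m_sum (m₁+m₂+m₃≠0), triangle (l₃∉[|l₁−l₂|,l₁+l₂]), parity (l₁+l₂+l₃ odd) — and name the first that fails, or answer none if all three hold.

m₁+m₂+m₃ = 4 − 1 − 3 = 0  ✓
triangle: |4−1|=3 ≤ l₃=4 ≤ 4+1=5  ✓
parity: l₁+l₂+l₃ = 9 is odd  ✗

parity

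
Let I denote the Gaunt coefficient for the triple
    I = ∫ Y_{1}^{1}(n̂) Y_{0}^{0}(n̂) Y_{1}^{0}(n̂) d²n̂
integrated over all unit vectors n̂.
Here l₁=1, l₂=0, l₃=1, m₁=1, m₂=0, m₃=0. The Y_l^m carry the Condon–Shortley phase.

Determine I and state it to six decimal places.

Σmᵢ = 1 ≠ 0, so the φ-integral vanishes; I = 0

0.000000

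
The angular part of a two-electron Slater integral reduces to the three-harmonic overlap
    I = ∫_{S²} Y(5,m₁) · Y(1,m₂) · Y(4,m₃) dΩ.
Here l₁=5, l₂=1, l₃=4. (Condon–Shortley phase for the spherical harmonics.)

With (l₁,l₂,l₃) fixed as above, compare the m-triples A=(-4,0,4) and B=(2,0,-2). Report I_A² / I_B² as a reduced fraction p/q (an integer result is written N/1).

3/7

Same 5,1,4: normalisation and zero-m 3j drop out of the ratio.
A: Δ: 2! 8! 0! / 11! → 1/495; sum: t=1:−1/40320 = -1/40320; 3j²(5 1 4; -4 0 4) = Δ·Π!·Σ² = 1/55  (sign -1)
B: Δ: 2! 8! 0! / 11! → 1/495; sum: t=1:−1/1440 = -1/1440; 3j²(5 1 4; 2 0 -2) = Δ·Π!·Σ² = 7/165  (sign -1)
I_A²/I_B² = (1/55)/(7/165) = 3/7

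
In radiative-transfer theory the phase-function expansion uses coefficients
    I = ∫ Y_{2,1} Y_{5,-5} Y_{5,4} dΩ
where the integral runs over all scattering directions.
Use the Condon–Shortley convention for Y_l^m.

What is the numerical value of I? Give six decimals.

m-sum 0 ✓  L=12 even ✓  3≤5≤7 ✓
Π(2lᵢ+1) = 5×11×11 = 605
triangle coeff Δ(2,5,5) = 1/38610
Σ_t [0,2]: t=0:+1/2880 t=1:−1/576 t=2:+1/2880 = -1/960
(3j)²=10/429 [(2 5 5; 0 0 0)], sign=+1
Σ_t [0,0]: t=0:+1/80640 = 1/80640
(3j)²=9/286 [(2 5 5; 1 -5 4)], sign=-1
⇒ 4πI² = 75/169
I = (-1)√(75/169/(4π)) = -0.18792404

-0.187924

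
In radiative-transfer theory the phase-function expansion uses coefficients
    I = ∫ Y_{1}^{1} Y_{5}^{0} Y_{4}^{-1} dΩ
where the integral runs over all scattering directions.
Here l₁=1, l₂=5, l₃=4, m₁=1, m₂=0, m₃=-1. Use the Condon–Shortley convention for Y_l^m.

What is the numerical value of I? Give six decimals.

0.155288

Checks pass: Σm=0; 10 even; l₃=4∈[4,6].
(2·1+1)(2·5+1)(2·4+1) = 297
Δ: 2! 0! 8! / 11! → 1/495
sum: t=1:−1/576 = -1/576
3j²(1 5 4; 0 0 0) = Δ·Π!·Σ² = 5/99  (sign -1)
sum: t=0:+1/1440 = 1/1440
3j²(1 5 4; 1 0 -1) = Δ·Π!·Σ² = 2/99  (sign -1)
combine: 4πI² = 297·5/99·2/99 = 10/33
take √, sign +1: I = 0.15528807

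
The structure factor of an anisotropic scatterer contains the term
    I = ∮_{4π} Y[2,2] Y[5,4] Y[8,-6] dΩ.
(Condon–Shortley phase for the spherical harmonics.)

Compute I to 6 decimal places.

triangle: need 3≤l₃≤7, have 8; I=0

0.000000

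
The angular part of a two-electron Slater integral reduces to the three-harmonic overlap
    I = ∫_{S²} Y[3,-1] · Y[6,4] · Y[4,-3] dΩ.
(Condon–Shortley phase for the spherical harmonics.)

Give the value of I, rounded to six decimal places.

0.000000

Σlᵢ=13 odd — θ-integrand is odd under cosθ→−cosθ; I=0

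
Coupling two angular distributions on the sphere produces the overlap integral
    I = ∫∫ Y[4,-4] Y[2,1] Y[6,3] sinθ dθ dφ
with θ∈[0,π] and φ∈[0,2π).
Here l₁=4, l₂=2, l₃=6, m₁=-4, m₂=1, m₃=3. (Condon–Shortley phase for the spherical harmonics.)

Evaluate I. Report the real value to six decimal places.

-0.047713

Rules hold: Σm=0, L=12 even, 2≤6≤6.
N = 9·5·13 = 585
Δ = 0!·8!·4!/13! = 1/6435
Racah Σ t=0..0: t=0:+1/2304 = 1/2304
⇒ 3j(4 2 6; 0 0 0)² = 5/143, sgn +1
Racah Σ t=0..0: t=0:+1/241920 = 1/241920
⇒ 3j(4 2 6; -4 1 3)² = 1/715, sgn -1
4πI² = N·(3j₀)²·(3jₘ)² = 45/1573
I = -1·√(0.0286078/4π) = -0.04771303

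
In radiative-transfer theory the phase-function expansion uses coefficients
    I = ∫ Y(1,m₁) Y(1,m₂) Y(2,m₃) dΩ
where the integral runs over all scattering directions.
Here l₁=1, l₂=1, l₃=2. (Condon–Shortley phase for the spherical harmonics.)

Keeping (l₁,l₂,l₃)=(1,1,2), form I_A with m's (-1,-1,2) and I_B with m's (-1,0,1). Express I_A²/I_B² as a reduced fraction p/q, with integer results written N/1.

2/1

l's match ⇒ only the (l;m) 3-j factors differ between A and B.
A: triangle coeff Δ(1,1,2) = 1/30; Σ_t [0,0]: t=0:+1/4 = 1/4; (3j)²=1/5 [(1 1 2; -1 -1 2)], sign=+1
B: triangle coeff Δ(1,1,2) = 1/30; Σ_t [0,0]: t=0:+1/2 = 1/2; (3j)²=1/10 [(1 1 2; -1 0 1)], sign=-1
I_A²/I_B² = (1/5)/(1/10) = 2/1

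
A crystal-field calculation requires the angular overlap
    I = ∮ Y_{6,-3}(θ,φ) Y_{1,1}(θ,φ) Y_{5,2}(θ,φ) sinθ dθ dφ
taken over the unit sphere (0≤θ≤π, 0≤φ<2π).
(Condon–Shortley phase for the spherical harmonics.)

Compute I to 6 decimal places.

-0.245154

Checks pass: Σm=0; 12 even; l₃=5∈[5,7].
(2·6+1)(2·1+1)(2·5+1) = 429
Δ: 2! 10! 0! / 13! → 1/858
sum: t=1:−1/14400 = -1/14400
3j²(6 1 5; 0 0 0) = Δ·Π!·Σ² = 6/143  (sign +1)
sum: t=2:+1/60480 = 1/60480
3j²(6 1 5; -3 1 2) = Δ·Π!·Σ² = 6/143  (sign -1)
combine: 4πI² = 429·6/143·6/143 = 108/143
take √, sign -1: I = -0.24515397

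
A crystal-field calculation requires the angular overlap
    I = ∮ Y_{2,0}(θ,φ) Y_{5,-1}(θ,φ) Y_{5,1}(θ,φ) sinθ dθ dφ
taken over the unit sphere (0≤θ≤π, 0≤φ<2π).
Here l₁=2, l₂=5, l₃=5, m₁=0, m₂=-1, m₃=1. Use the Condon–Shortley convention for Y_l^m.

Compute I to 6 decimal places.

Checks pass: Σm=0; 12 even; l₃=5∈[3,7].
(2·2+1)(2·5+1)(2·5+1) = 605
Δ: 2! 2! 8! / 13! → 1/38610
sum: t=0:+1/2880 t=1:−1/576 t=2:+1/2880 = -1/960
3j²(2 5 5; 0 0 0) = Δ·Π!·Σ² = 10/429  (sign +1)
sum: t=0:+1/2304 t=1:−1/720 t=2:+1/5760 = -1/1280
3j²(2 5 5; 0 -1 1) = Δ·Π!·Σ² = 27/1430  (sign -1)
combine: 4πI² = 605·10/429·27/1430 = 45/169
take √, sign -1: I = -0.14556534

-0.145565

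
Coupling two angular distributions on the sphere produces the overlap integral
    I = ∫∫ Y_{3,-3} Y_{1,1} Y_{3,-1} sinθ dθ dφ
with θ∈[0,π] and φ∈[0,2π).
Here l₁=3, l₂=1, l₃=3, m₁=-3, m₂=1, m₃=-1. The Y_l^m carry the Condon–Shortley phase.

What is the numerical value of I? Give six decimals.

0.000000

Σmᵢ = -3 ≠ 0, so the φ-integral vanishes; I = 0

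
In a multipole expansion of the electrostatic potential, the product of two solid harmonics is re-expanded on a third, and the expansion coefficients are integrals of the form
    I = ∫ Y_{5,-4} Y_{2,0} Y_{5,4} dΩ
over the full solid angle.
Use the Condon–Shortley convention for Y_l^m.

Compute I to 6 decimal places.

Checks pass: Σm=0; 12 even; l₃=5∈[3,7].
(2·5+1)(2·2+1)(2·5+1) = 605
Δ: 2! 8! 2! / 13! → 1/38610
sum: t=0:+1/2880 t=1:−1/576 t=2:+1/2880 = -1/960
3j²(5 2 5; 0 0 0) = Δ·Π!·Σ² = 10/429  (sign +1)
sum: t=1:−1/40320 t=2:+1/20160 = 1/40320
3j²(5 2 5; -4 0 4) = Δ·Π!·Σ² = 6/715  (sign -1)
combine: 4πI² = 605·10/429·6/715 = 20/169
take √, sign -1: I = -0.09704356

-0.097044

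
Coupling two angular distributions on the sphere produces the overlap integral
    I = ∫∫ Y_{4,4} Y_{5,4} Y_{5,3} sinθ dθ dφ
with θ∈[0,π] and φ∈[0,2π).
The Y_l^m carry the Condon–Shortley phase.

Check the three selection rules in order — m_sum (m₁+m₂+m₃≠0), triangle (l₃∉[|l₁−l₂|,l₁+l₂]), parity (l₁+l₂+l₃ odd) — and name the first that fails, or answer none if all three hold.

m_sum

m₁+m₂+m₃ = 4 + 4 + 3 = 11  ✗
triangle: |4−5|=1 ≤ l₃=5 ≤ 4+5=9
parity: l₁+l₂+l₃ = 14 is even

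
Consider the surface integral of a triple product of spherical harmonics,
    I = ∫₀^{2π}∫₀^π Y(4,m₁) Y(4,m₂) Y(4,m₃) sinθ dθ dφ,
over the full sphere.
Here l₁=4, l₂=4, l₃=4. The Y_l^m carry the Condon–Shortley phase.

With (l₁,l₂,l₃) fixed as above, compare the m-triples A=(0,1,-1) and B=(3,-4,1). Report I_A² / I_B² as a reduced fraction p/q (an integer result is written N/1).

81/490

Shared (l₁,l₂,l₃)=(4,4,4): N and (l;000)² cancel in I_A²/I_B².
A: Δ = 4!·4!·4!/13! = 1/450450; Racah Σ t=1..4: t=1:−1/864 t=2:+1/96 t=3:−1/144 t=4:+1/3456 = 1/384; ⇒ 3j(4 4 4; 0 1 -1)² = 9/2002, sgn -1
B: Δ = 4!·4!·4!/13! = 1/450450; Racah Σ t=0..0: t=0:+1/3456 = 1/3456; ⇒ 3j(4 4 4; 3 -4 1)² = 35/1287, sgn -1
I_A²/I_B² = (9/2002)/(35/1287) = 81/490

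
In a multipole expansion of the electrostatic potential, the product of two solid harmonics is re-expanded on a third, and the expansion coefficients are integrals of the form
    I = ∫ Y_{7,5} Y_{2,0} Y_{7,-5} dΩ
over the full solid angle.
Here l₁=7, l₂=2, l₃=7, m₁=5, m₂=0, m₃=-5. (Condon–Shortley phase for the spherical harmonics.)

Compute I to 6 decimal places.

0.054230

Checks pass: Σm=0; 16 even; l₃=7∈[5,9].
(2·7+1)(2·2+1)(2·7+1) = 1125
Δ: 2! 12! 2! / 17! → 1/185640
sum: t=0:+1/2419200 t=1:−1/518400 t=2:+1/2419200 = -1/907200
3j²(7 2 7; 0 0 0) = Δ·Π!·Σ² = 56/3315  (sign +1)
sum: t=0:+1/29030400 t=1:−1/39916800 t=2:+1/1916006400 = 19/1916006400
3j²(7 2 7; 5 0 -5) = Δ·Π!·Σ² = 361/185640  (sign +1)
combine: 4πI² = 1125·56/3315·361/185640 = 1805/48841
take √, sign +1: I = 0.05423022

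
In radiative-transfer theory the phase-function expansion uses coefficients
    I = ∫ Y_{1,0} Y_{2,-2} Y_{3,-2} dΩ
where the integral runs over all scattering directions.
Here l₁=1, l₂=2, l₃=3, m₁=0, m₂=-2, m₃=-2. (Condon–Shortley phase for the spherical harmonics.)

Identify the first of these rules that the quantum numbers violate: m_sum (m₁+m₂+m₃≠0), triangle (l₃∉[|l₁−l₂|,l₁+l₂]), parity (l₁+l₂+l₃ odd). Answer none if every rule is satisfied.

m_sum

m₁+m₂+m₃ = 0 − 2 − 2 = -4  ✗
triangle: |1−2|=1 ≤ l₃=3 ≤ 1+2=3
parity: l₁+l₂+l₃ = 6 is even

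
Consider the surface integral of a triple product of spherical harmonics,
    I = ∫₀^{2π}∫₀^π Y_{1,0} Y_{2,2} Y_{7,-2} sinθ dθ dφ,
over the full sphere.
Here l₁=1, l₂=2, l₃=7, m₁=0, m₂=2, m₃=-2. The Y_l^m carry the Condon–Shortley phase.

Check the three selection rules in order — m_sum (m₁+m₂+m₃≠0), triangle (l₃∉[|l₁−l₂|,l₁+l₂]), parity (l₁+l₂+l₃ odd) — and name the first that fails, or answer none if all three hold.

Σmᵢ = 0  ✓
l₃∈[|l₁−l₂|,l₁+l₂]=[1,3], have l₃=7  ✗
Σlᵢ = 10 ⇒ even

triangle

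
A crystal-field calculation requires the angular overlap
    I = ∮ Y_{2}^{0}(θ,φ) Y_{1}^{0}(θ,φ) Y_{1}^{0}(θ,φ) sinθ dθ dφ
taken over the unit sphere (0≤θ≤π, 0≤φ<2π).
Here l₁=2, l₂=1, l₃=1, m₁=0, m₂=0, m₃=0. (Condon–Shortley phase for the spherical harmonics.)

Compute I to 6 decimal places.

m-sum 0 ✓  L=4 even ✓  1≤1≤3 ✓
Π(2lᵢ+1) = 5×3×3 = 45
triangle coeff Δ(2,1,1) = 1/30
Σ_t [1,1]: t=1:−1/1 = -1/1
(3j)²=2/15 [(2 1 1; 0 0 0)], sign=+1
(m-triple is (0,0,0) — same symbol as above.)
⇒ 4πI² = 4/5
I = (+1)√(4/5/(4π)) = 0.25231325

0.252313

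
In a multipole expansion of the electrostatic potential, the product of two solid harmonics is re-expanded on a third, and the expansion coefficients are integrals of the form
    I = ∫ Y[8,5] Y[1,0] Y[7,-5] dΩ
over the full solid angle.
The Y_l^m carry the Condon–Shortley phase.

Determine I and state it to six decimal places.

-0.191081

Rules hold: Σm=0, L=16 even, 7≤7≤9.
N = 17·3·15 = 765
Δ = 2!·14!·0!/17! = 1/2040
Racah Σ t=1..1: t=1:−1/25401600 = -1/25401600
⇒ 3j(8 1 7; 0 0 0)² = 8/255, sgn +1
Racah Σ t=1..1: t=1:−1/958003200 = -1/958003200
⇒ 3j(8 1 7; 5 0 -5)² = 13/680, sgn -1
4πI² = N·(3j₀)²·(3jₘ)² = 39/85
I = -1·√(0.458824/4π) = -0.19108118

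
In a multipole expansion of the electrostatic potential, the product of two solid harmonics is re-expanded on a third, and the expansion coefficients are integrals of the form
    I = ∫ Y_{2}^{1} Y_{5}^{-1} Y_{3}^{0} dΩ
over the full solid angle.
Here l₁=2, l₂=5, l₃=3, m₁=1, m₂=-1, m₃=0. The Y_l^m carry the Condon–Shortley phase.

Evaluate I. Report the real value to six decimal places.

-0.214318

Rules hold: Σm=0, L=10 even, 3≤3≤7.
N = 5·11·7 = 385
Δ = 4!·0!·6!/11! = 1/2310
Racah Σ t=2..2: t=2:+1/144 = 1/144
⇒ 3j(2 5 3; 0 0 0)² = 10/231, sgn -1
Racah Σ t=1..1: t=1:−1/216 = -1/216
⇒ 3j(2 5 3; 1 -1 0)² = 8/231, sgn +1
4πI² = N·(3j₀)²·(3jₘ)² = 400/693
I = -1·√(0.577201/4π) = -0.21431790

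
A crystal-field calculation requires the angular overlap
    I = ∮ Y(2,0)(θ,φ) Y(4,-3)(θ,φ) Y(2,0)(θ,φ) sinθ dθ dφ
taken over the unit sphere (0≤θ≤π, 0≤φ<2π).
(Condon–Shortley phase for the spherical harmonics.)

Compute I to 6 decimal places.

0 − 3 + 0 = -3 ≠ 0: azimuthal integral kills it; I = 0

0.000000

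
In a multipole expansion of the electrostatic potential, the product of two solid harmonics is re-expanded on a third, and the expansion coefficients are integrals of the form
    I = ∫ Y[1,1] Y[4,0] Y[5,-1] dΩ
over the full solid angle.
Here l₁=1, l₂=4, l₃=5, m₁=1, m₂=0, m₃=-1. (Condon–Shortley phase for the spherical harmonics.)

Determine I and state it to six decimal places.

-0.190188

Checks pass: Σm=0; 10 even; l₃=5∈[3,5].
(2·1+1)(2·4+1)(2·5+1) = 297
Δ: 0! 2! 8! / 11! → 1/495
sum: t=0:+1/576 = 1/576
3j²(1 4 5; 0 0 0) = Δ·Π!·Σ² = 5/99  (sign -1)
sum: t=0:+1/1152 = 1/1152
3j²(1 4 5; 1 0 -1) = Δ·Π!·Σ² = 1/33  (sign +1)
combine: 4πI² = 297·5/99·1/33 = 5/11
take √, sign -1: I = -0.19018827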